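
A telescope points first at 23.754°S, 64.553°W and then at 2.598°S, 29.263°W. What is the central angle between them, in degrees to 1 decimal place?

40.1°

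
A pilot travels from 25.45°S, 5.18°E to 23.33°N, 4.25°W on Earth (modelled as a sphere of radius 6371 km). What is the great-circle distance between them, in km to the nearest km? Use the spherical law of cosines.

5518 km

In radians: φ₁ = -0.4442, φ₂ = 0.4072, Δλ = -9.430° = -0.1646 rad.
cos c = sin φ₁ sin φ₂ + cos φ₁ cos φ₂ cos Δλ = (-0.4297)(0.3960) + (0.9030)(0.9182)(0.9865) = 0.64775,
so c = arccos(0.64775) = 0.86617 rad.
Distance = R·c = 6371 × 0.8662 ≈ 5518 km.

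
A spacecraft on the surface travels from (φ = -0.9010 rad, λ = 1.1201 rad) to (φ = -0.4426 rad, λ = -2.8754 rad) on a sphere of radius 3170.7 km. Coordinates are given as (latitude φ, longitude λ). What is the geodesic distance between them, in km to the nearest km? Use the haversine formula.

With latitudes φ₁ = -51.623°, φ₂ = -25.359° and longitude difference Δλ = 131.075°:
Haversine: a = sin²(Δφ/2) + cos φ₁ cos φ₂ sin²(Δλ/2) = 0.0516 + (0.6208)(0.9036)(0.8285) = 0.51642.
Central angle c = 2·arcsin(√a) = 1.60365 rad.
Distance = R·c = 3170.7 × 1.6036 ≈ 5085 km.

5085 km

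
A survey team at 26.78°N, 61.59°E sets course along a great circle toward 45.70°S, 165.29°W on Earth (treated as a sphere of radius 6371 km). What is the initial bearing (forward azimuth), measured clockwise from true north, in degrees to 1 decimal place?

Δλ = 133.120° = 2.3234 rad.
y = sin Δλ · cos φ₂ = (0.7299)(0.6984) = 0.5098
x = cos φ₁ sin φ₂ − sin φ₁ cos φ₂ cos Δλ = (0.8927)(-0.7157) − (0.4506)(0.6984)(-0.6835) = -0.4238
θ = atan2(y, x) = 129.74°, so the bearing is 129.7°.

129.7°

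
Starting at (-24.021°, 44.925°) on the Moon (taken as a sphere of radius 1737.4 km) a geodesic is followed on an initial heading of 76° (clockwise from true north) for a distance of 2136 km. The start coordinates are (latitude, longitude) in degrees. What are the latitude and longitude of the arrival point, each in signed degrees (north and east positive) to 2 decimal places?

Angular distance δ = d/R = 2136/1737.4 = 1.22942 rad; initial bearing θ = 1.3265 rad.
sin φ₂ = sin φ₁ cos δ + cos φ₁ sin δ cos θ = (-0.4071)(0.3348) + (0.9134)(0.9423)(0.2419) = 0.0719, so φ₂ = 4.13°.
Δλ = atan2(sin θ sin δ cos φ₁, cos δ − sin φ₁ sin φ₂) = atan2(0.8351, 0.3641) = 66.446°.
λ₂ = 44.925° + 66.446° = 111.37°.

4.13°, 111.37°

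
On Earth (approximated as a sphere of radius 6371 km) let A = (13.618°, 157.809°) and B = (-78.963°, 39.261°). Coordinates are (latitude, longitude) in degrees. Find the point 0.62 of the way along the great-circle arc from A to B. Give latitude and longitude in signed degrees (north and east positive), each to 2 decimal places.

-52.39°, 142.23°

Central angle δ = 1.8965 rad. Interpolating on the sphere with fraction f = 0.62:
P = [sin((1−f)δ)·A + sin(fδ)·B] / sin δ = 0.6965·A + 0.9742·B in Cartesian coordinates,
giving P = (-0.4824, 0.3737, -0.7922), i.e. latitude -52.39°, longitude 142.23°.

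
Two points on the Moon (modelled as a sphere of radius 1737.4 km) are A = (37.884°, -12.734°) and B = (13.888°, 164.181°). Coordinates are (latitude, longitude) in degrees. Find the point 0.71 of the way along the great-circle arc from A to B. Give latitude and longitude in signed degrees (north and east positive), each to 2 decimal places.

Central angle δ = 2.2366 rad. Interpolating on the sphere with fraction f = 0.71:
P = [sin((1−f)δ)·A + sin(fδ)·B] / sin δ = 0.7681·A + 1.2714·B in Cartesian coordinates,
giving P = (-0.5961, 0.2028, 0.7768), i.e. latitude 50.97°, longitude 161.21°.

50.97°, 161.21°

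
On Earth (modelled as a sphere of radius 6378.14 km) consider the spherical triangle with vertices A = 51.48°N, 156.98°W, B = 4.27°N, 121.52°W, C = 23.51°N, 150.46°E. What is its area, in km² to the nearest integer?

Side lengths (central angles): a = 1.5095, b = 0.8509, c = 0.9714 rad; semiperimeter s = 1.6659.
By l'Huilier's theorem, tan(E/4) = √[tan(s/2) tan((s−a)/2) tan((s−b)/2) tan((s−c)/2)], giving spherical excess E = 0.4621 rad.
Area = E·R² = 0.4621 × (6378.14)² ≈ 18800555 km².

18800555 km²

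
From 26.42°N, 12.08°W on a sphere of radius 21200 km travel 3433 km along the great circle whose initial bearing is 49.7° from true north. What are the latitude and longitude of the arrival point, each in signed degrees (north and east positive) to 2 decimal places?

Angular distance δ = d/R = 3433/21200 = 0.16193 rad; initial bearing θ = 0.8674 rad.
sin φ₂ = sin φ₁ cos δ + cos φ₁ sin δ cos θ = (0.4449)(0.9869) + (0.8956)(0.1612)(0.6468) = 0.5325, so φ₂ = 32.18°.
Δλ = atan2(sin θ sin δ cos φ₁, cos δ − sin φ₁ sin φ₂) = atan2(0.1101, 0.7500) = 8.353°.
λ₂ = -12.080° + 8.353° = -3.73°.

32.18°, -3.73°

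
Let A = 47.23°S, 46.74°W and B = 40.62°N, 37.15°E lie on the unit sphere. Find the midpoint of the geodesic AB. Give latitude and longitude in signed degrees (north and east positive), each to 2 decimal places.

-4.43°, -1.93°

Central angle δ = 2.0076 rad. Interpolating on the sphere with fraction f = 0.5:
P = [sin((1−f)δ)·A + sin(fδ)·B] / sin δ = 0.9309·A + 0.9309·B in Cartesian coordinates,
giving P = (0.9964, -0.0336, -0.0773), i.e. latitude -4.43°, longitude -1.93°.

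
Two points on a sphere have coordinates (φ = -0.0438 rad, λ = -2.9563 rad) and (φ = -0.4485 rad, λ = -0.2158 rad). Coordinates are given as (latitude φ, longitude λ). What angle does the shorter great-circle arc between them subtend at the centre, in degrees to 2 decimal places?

In radians: φ₁ = -0.0438, φ₂ = -0.4485, Δλ = 157.019° = 2.7405 rad.
Haversine: a = sin²(Δφ/2) + cos φ₁ cos φ₂ sin²(Δλ/2) = 0.0404 + (0.9990)(0.9011)(0.9603) = 0.90490.
Central angle c = 2·arcsin(√a) = 2.51461 rad.
So the angular separation is 144.08°.

144.08°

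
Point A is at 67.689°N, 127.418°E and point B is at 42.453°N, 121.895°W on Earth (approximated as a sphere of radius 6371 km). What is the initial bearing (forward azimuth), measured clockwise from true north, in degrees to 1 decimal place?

54.2°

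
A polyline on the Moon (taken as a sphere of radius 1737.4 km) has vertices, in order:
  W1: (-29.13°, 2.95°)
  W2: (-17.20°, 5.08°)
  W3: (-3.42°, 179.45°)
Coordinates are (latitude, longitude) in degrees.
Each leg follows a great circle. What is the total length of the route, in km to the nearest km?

5177 km

Leg W1→W2: central angle 0.2110 rad, distance 366.6 km.
Leg W2→W3: central angle 2.7689 rad, distance 4810.6 km.
Total: 366.6 + 4810.6 ≈ 5177 km.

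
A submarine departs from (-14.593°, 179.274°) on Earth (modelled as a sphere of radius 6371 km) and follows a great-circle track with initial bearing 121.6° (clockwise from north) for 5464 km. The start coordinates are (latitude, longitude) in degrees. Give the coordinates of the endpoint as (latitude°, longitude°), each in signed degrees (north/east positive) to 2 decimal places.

-33.25°, -130.35°

Angular distance δ = d/R = 5464/6371 = 0.85764 rad; initial bearing θ = 2.1223 rad.
sin φ₂ = sin φ₁ cos δ + cos φ₁ sin δ cos θ = (-0.2520)(0.6542) + (0.9677)(0.7563)(-0.5240) = -0.5483, so φ₂ = -33.25°.
Δλ = atan2(sin θ sin δ cos φ₁, cos δ − sin φ₁ sin φ₂) = atan2(0.6234, 0.5161) = 50.380°.
λ₂ = 179.274° + 50.380° = 229.65° → -130.35° after wrapping to (−180°, 180°].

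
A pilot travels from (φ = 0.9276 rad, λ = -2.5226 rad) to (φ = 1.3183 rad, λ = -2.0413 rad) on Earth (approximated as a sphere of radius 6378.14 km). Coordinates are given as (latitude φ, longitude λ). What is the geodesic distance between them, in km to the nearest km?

In radians: φ₁ = 0.9276, φ₂ = 1.3183, Δλ = 27.576° = 0.4813 rad.
Haversine: a = sin²(Δφ/2) + cos φ₁ cos φ₂ sin²(Δλ/2) = 0.0377 + (0.5998)(0.2498)(0.0568) = 0.04619.
Central angle c = 2·arcsin(√a) = 0.43321 rad.
Distance = R·c = 6378.14 × 0.4332 ≈ 2763 km.

2763 km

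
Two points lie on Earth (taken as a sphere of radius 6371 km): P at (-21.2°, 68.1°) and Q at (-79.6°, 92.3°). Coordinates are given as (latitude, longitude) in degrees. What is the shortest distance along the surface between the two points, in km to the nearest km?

In radians: φ₁ = -0.3700, φ₂ = -1.3893, Δλ = 24.200° = 0.4224 rad.
cos c = sin φ₁ sin φ₂ + cos φ₁ cos φ₂ cos Δλ = (-0.3616)(-0.9836) + (0.9323)(0.1805)(0.9121) = 0.50920,
so c = arccos(0.50920) = 1.03655 rad.
Distance = R·c = 6371 × 1.0365 ≈ 6604 km.

6604 km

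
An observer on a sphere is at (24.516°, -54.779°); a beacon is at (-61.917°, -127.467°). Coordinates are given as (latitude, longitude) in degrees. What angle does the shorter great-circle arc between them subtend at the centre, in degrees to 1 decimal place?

103.8°

In radians: φ₁ = 0.4279, φ₂ = -1.0807, Δλ = -72.688° = -1.2686 rad.
Haversine: a = sin²(Δφ/2) + cos φ₁ cos φ₂ sin²(Δλ/2) = 0.4689 + (0.9098)(0.4708)(0.3512) = 0.61932.
Central angle c = 2·arcsin(√a) = 1.81176 rad.
So the angular separation is 103.8°.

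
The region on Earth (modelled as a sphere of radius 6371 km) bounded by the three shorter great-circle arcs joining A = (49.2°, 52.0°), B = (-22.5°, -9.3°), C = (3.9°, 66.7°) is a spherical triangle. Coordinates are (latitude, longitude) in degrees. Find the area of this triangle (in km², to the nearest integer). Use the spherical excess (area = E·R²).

29109824 km²

Side lengths (central angles): a = 1.3725, b = 0.8202, c = 1.5706 rad; semiperimeter s = 1.8817.
By l'Huilier's theorem, tan(E/4) = √[tan(s/2) tan((s−a)/2) tan((s−b)/2) tan((s−c)/2)], giving spherical excess E = 0.7172 rad.
Area = E·R² = 0.7172 × (6371)² ≈ 29109824 km².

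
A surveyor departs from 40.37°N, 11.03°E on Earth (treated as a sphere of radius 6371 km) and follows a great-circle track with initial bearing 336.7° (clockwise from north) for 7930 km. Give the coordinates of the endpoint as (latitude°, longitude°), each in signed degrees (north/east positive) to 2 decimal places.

Angular distance δ = d/R = 7930/6371 = 1.24470 rad; initial bearing θ = 5.8765 rad.
sin φ₂ = sin φ₁ cos δ + cos φ₁ sin δ cos θ = (0.6477)(0.3203) + (0.7619)(0.9473)(0.9184) = 0.8704, so φ₂ = 60.50°.
Δλ = atan2(sin θ sin δ cos φ₁, cos δ − sin φ₁ sin φ₂) = atan2(-0.2855, -0.2434) = -130.452°.
λ₂ = 11.030° − 130.452° = -119.42°.

60.50°, -119.42°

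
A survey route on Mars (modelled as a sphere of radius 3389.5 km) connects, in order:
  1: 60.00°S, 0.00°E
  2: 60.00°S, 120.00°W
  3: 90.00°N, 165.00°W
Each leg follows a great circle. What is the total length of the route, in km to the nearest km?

11910 km

Leg 1→2: central angle 0.8957 rad, distance 3035.9 km.
Leg 2→3: central angle 2.6180 rad, distance 8873.7 km.
Total: 3035.9 + 8873.7 ≈ 11910 km.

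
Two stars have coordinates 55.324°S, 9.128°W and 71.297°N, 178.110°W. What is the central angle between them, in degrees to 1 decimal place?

163.3°

In radians: φ₁ = -0.9656, φ₂ = 1.2444, Δλ = -168.982° = -2.9493 rad.
cos c = sin φ₁ sin φ₂ + cos φ₁ cos φ₂ cos Δλ = (-0.8224)(0.9472) + (0.5689)(0.3207)(-0.9816) = -0.95803,
so c = arccos(-0.95803) = 2.85084 rad.
So the angular separation is 163.3°.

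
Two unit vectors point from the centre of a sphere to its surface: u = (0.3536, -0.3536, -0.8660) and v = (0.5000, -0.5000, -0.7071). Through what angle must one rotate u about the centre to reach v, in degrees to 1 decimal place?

15.0°

u·v = 0.9659; |u| = 1.0000, |v| = 1.0000.
cos θ = (u·v)/(|u||v|) = 0.9659, so θ = 15.0°.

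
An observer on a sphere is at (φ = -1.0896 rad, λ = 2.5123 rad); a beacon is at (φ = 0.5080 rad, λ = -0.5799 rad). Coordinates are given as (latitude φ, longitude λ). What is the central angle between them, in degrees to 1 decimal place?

146.6°

In radians: φ₁ = -1.0896, φ₂ = 0.5080, Δλ = -177.170° = -3.0922 rad.
cos c = sin φ₁ sin φ₂ + cos φ₁ cos φ₂ cos Δλ = (-0.8864)(0.4864) + (0.4628)(0.8737)(-0.9988) = -0.83509,
so c = arccos(-0.83509) = 2.55910 rad.
So the angular separation is 146.6°.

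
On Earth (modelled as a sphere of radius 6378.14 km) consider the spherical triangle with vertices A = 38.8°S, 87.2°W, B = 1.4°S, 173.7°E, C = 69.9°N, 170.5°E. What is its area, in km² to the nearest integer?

73376190 km²

Side lengths (central angles): a = 1.2450, b = 2.2725, c = 1.6789 rad; semiperimeter s = 2.5982.
By l'Huilier's theorem, tan(E/4) = √[tan(s/2) tan((s−a)/2) tan((s−b)/2) tan((s−c)/2)], giving spherical excess E = 1.8037 rad.
Area = E·R² = 1.8037 × (6378.14)² ≈ 73376190 km².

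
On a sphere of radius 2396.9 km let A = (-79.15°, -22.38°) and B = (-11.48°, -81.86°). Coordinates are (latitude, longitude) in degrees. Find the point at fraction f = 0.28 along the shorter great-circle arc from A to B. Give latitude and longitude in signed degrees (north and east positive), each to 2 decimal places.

The central angle between A and B is δ = 1.2775 rad.
With f = 0.28, the slerp weights are sin((1−f)δ)/sin δ = 0.8310 and sin(fδ)/sin δ = 0.3657.
Weighted sum of the unit vectors: (0.8310)·(0.1741,-0.0717,-0.9821) + (0.3657)·(0.1388,-0.9701,-0.1990) = (0.1954, -0.4144, -0.8889).
Converting back: φ = atan2(z, √(x²+y²)) = -62.73°, λ = atan2(y, x) = -64.75°.

-62.73°, -64.75°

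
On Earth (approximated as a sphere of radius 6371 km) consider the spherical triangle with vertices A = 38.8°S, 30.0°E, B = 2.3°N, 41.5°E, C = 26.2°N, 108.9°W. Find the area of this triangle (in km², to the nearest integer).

91626620 km²

Side lengths (central angles): a = 2.4369, b = 2.5041, c = 0.7408 rad; semiperimeter s = 2.8409.
By l'Huilier's theorem, tan(E/4) = √[tan(s/2) tan((s−a)/2) tan((s−b)/2) tan((s−c)/2)], giving spherical excess E = 2.2574 rad.
Area = E·R² = 2.2574 × (6371)² ≈ 91626620 km².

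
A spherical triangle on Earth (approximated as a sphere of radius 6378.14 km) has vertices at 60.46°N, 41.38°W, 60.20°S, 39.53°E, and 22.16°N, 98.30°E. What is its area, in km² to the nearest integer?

107585130 km²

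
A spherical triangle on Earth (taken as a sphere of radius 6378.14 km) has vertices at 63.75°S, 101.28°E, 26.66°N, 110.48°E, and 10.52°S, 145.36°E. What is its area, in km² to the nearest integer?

Side lengths (central angles): a = 0.8777, b = 1.0745, c = 1.5830 rad; semiperimeter s = 1.7677.
By l'Huilier's theorem, tan(E/4) = √[tan(s/2) tan((s−a)/2) tan((s−b)/2) tan((s−c)/2)], giving spherical excess E = 0.5541 rad.
Area = E·R² = 0.5541 × (6378.14)² ≈ 22540170 km².

22540170 km²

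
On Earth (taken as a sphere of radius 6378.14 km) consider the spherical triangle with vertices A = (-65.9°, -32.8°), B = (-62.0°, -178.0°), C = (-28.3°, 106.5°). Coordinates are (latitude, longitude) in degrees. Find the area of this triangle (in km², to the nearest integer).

Side lengths (central angles): a = 1.0215, b = 1.4099, c = 0.8651 rad; semiperimeter s = 1.6482.
By l'Huilier's theorem, tan(E/4) = √[tan(s/2) tan((s−a)/2) tan((s−b)/2) tan((s−c)/2)], giving spherical excess E = 0.5233 rad.
Area = E·R² = 0.5233 × (6378.14)² ≈ 21288284 km².

21288284 km²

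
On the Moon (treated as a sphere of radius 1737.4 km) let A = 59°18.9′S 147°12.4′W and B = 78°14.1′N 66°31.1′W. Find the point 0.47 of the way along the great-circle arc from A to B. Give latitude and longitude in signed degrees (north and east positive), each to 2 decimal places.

7.31°, -127.70°

The central angle between A and B is δ = 2.5411 rad.
With f = 0.47, the slerp weights are sin((1−f)δ)/sin δ = 1.7257 and sin(fδ)/sin δ = 1.6459.
Weighted sum of the unit vectors: (1.7257)·(-0.4290,-0.2764,-0.8600) + (1.6459)·(0.0812,-0.1870,0.9790) = (-0.6066, -0.7848, 0.1273).
Converting back: φ = atan2(z, √(x²+y²)) = 7.31°, λ = atan2(y, x) = -127.70°.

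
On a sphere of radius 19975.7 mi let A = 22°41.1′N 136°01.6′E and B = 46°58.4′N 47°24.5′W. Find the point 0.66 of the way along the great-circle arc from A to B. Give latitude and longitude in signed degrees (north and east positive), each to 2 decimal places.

Central angle δ = 1.9246 rad. Interpolating on the sphere with fraction f = 0.66:
P = [sin((1−f)δ)·A + sin(fδ)·B] / sin δ = 0.6489·A + 1.0183·B in Cartesian coordinates,
giving P = (0.0394, -0.0958, 0.9946), i.e. latitude 84.05°, longitude -67.66°.

84.05°, -67.66°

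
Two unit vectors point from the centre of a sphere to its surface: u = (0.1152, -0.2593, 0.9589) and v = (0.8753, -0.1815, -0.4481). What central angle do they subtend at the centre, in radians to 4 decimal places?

u·v = -0.2818; |u| = 1.0000, |v| = 0.9999.
cos θ = (u·v)/(|u||v|) = -0.2818, so θ = 1.8565 rad.

1.8565 rad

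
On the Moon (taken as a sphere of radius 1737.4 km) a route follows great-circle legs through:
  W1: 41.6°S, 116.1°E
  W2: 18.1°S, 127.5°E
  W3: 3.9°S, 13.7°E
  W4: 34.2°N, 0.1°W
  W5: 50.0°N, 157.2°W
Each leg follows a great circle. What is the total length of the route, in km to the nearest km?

Leg W1→W2: central angle 0.4440 rad, distance 771.4 km.
Leg W2→W3: central angle 1.9407 rad, distance 3371.8 km.
Leg W3→W4: central angle 0.7027 rad, distance 1220.8 km.
Leg W4→W5: central angle 1.6300 rad, distance 2831.9 km.
Total: 771.4 + 3371.8 + 1220.8 + 2831.9 ≈ 8196 km.

8196 km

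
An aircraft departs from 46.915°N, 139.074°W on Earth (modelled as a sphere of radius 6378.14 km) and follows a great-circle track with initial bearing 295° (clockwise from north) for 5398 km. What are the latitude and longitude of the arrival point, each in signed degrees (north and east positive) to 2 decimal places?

Angular distance δ = d/R = 5398/6378.14 = 0.84633 rad; initial bearing θ = 5.1487 rad.
sin φ₂ = sin φ₁ cos δ + cos φ₁ sin δ cos θ = (0.7303)(0.6627) + (0.6831)(0.7489)(0.4226) = 0.7002, so φ₂ = 44.44°.
Δλ = atan2(sin θ sin δ cos φ₁, cos δ − sin φ₁ sin φ₂) = atan2(-0.4636, 0.1513) = -71.920°.
λ₂ = -139.074° − 71.920° = -210.99° → 149.01° after wrapping to (−180°, 180°].

44.44°, 149.01°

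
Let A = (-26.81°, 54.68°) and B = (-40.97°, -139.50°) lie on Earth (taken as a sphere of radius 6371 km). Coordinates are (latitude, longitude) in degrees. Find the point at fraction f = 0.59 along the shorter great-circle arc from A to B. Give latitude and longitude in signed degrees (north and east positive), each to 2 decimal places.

-79.46°, 154.61°

Central angle δ = 1.9365 rad. Interpolating on the sphere with fraction f = 0.59:
P = [sin((1−f)δ)·A + sin(fδ)·B] / sin δ = 0.7637·A + 0.9741·B in Cartesian coordinates,
giving P = (-0.1652, 0.0784, -0.9831), i.e. latitude -79.46°, longitude 154.61°.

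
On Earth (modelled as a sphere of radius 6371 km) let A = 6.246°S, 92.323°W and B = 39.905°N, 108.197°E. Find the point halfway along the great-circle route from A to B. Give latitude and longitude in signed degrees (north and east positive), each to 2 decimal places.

54.14°, -136.61°

The central angle between A and B is δ = 2.4718 rad.
With f = 0.5, the slerp weights are sin((1−f)δ)/sin δ = 1.5213 and sin(fδ)/sin δ = 1.5213.
Weighted sum of the unit vectors: (1.5213)·(-0.0403,-0.9932,-0.1088) + (1.5213)·(-0.2396,0.7287,0.6415) = (-0.4257, -0.4024, 0.8104).
Converting back: φ = atan2(z, √(x²+y²)) = 54.14°, λ = atan2(y, x) = -136.61°.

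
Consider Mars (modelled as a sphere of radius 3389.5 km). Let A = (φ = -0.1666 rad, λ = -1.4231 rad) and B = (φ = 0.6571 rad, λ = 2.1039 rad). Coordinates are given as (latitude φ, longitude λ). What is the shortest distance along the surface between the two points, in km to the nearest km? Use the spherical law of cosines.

In radians: φ₁ = -0.1666, φ₂ = 0.6571, Δλ = -157.918° = -2.7562 rad.
cos c = sin φ₁ sin φ₂ + cos φ₁ cos φ₂ cos Δλ = (-0.1658)(0.6108) + (0.9862)(0.7918)(-0.9266) = -0.82482,
so c = arccos(-0.82482) = 2.54068 rad.
Distance = R·c = 3389.5 × 2.5407 ≈ 8612 km.

8612 km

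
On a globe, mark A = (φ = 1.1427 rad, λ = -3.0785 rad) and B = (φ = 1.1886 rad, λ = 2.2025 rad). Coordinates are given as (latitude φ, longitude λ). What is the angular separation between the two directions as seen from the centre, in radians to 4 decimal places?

0.3832 rad

In radians: φ₁ = 1.1427, φ₂ = 1.1886, Δλ = -57.421° = -1.0022 rad.
cos c = sin φ₁ sin φ₂ + cos φ₁ cos φ₂ cos Δλ = (0.9098)(0.9278) + (0.4151)(0.3730)(0.5385) = 0.92749,
so c = arccos(0.92749) = 0.38316 rad.
So the angular separation is 0.3832 rad.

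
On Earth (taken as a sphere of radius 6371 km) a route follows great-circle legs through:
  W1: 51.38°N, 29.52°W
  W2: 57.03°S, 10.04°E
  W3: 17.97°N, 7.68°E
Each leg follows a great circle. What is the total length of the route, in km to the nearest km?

20927 km

Leg W1→W2: central angle 1.9754 rad, distance 12585.0 km.
Leg W2→W3: central angle 1.3095 rad, distance 8342.5 km.
Total: 12585.0 + 8342.5 ≈ 20927 km.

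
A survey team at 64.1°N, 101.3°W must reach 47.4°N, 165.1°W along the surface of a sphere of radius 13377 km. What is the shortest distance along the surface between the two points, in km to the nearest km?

With latitudes φ₁ = 64.100°, φ₂ = 47.400° and longitude difference Δλ = -63.800°:
Haversine: a = sin²(Δφ/2) + cos φ₁ cos φ₂ sin²(Δλ/2) = 0.0211 + (0.4368)(0.6769)(0.2792) = 0.10365.
Central angle c = 2·arcsin(√a) = 0.65557 rad.
Distance = R·c = 13377 × 0.6556 ≈ 8770 km.

8770 km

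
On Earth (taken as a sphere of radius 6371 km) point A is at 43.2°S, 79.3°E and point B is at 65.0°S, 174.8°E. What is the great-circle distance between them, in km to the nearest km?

5980 km

Let φ₁ = -0.7540 rad, φ₂ = -1.1345 rad, and Δλ = 1.6668 rad.
cos c = sin φ₁ sin φ₂ + cos φ₁ cos φ₂ cos Δλ = (-0.6845)(-0.9063) + (0.7290)(0.4226)(-0.0958) = 0.59088,
so c = arccos(0.59088) = 0.93864 rad.
Distance = R·c = 6371 × 0.9386 ≈ 5980 km.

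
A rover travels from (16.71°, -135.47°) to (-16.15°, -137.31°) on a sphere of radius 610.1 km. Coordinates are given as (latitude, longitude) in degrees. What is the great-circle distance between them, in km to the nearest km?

350 km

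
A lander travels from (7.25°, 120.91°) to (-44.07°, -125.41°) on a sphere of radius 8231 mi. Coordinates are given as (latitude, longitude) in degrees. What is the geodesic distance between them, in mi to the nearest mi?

16085 mi

Let φ₁ = 0.1265 rad, φ₂ = -0.7692 rad, and Δλ = 1.9841 rad.
cos c = sin φ₁ sin φ₂ + cos φ₁ cos φ₂ cos Δλ = (0.1262)(-0.6955) + (0.9920)(0.7185)(-0.4016) = -0.37403,
so c = arccos(-0.37403) = 1.95415 rad.
Distance = R·c = 8231 × 1.9542 ≈ 16085 mi.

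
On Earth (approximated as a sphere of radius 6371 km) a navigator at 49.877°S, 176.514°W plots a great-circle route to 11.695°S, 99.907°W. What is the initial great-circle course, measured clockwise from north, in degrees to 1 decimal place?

87.4°

With φ₁ = -0.8705, φ₂ = -0.2041, Δλ = 1.3370 rad, the forward-azimuth formula gives
θ = atan2( sin Δλ cos φ₂ , cos φ₁ sin φ₂ − sin φ₁ cos φ₂ cos Δλ ) = atan2(0.9526, 0.0428) = 87.43°.
So the initial bearing is 87.4°.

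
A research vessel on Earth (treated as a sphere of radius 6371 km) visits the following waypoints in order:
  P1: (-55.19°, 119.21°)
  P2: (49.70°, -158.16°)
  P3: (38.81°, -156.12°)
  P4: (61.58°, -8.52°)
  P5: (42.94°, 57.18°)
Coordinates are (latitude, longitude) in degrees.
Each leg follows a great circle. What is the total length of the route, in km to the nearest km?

28314 km

Leg P1→P2: central angle 2.1881 rad, distance 13940.3 km.
Leg P2→P3: central angle 0.1917 rad, distance 1221.6 km.
Leg P3→P4: central angle 1.3304 rad, distance 8476.0 km.
Leg P4→P5: central angle 0.7340 rad, distance 4676.2 km.
Total: 13940.3 + 1221.6 + 8476.0 + 4676.2 ≈ 28314 km.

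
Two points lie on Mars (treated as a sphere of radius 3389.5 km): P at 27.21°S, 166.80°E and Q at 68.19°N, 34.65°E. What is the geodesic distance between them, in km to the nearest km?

7706 km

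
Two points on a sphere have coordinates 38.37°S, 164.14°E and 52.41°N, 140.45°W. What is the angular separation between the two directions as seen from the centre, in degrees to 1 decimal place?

Let φ₁ = -0.6697 rad, φ₂ = 0.9147 rad, and Δλ = 0.9671 rad.
cos c = sin φ₁ sin φ₂ + cos φ₁ cos φ₂ cos Δλ = (-0.6207)(0.7924) + (0.7840)(0.6100)(0.5677) = -0.22036,
so c = arccos(-0.22036) = 1.79298 rad.
So the angular separation is 102.7°.

102.7°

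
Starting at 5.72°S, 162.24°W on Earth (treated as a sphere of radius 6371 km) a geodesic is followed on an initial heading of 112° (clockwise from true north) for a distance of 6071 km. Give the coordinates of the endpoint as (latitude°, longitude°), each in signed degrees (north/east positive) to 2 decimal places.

Angular distance δ = d/R = 6071/6371 = 0.95291 rad; initial bearing θ = 1.9548 rad.
sin φ₂ = sin φ₁ cos δ + cos φ₁ sin δ cos θ = (-0.0997)(0.5793) + (0.9950)(0.8151)(-0.3746) = -0.3616, so φ₂ = -21.20°.
Δλ = atan2(sin θ sin δ cos φ₁, cos δ − sin φ₁ sin φ₂) = atan2(0.7520, 0.5433) = 54.154°.
λ₂ = -162.240° + 54.154° = -108.09°.

-21.20°, -108.09°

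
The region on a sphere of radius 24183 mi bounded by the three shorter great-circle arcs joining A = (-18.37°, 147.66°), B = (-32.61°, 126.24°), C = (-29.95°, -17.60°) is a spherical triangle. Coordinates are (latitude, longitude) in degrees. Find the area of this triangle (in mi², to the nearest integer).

Side lengths (central angles): a = 1.8968, b = 2.2626, c = 0.4176 rad; semiperimeter s = 2.2885.
By l'Huilier's theorem, tan(E/4) = √[tan(s/2) tan((s−a)/2) tan((s−b)/2) tan((s−c)/2)], giving spherical excess E = 0.3494 rad.
Area = E·R² = 0.3494 × (24183)² ≈ 204341254 mi².

204341254 mi²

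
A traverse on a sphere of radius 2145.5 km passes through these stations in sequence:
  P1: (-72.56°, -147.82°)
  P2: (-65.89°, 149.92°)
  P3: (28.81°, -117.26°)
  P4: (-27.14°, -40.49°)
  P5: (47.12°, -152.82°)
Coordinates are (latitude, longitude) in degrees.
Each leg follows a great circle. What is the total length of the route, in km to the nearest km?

13326 km

Leg P1→P2: central angle 0.3824 rad, distance 820.3 km.
Leg P2→P3: central angle 2.0460 rad, distance 4389.6 km.
Leg P3→P4: central angle 1.6122 rad, distance 3458.9 km.
Leg P4→P5: central angle 2.1704 rad, distance 4656.7 km.
Total: 820.3 + 4389.6 + 3458.9 + 4656.7 ≈ 13326 km.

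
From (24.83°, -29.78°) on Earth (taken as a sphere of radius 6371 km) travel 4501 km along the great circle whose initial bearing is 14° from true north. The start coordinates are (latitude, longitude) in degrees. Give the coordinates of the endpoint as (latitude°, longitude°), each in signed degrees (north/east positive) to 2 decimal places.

Angular distance δ = d/R = 4501/6371 = 0.70648 rad; initial bearing θ = 0.2443 rad.
sin φ₂ = sin φ₁ cos δ + cos φ₁ sin δ cos θ = (0.4199)(0.7607) + (0.9076)(0.6492)(0.9703) = 0.8911, so φ₂ = 63.01°.
Δλ = atan2(sin θ sin δ cos φ₁, cos δ − sin φ₁ sin φ₂) = atan2(0.1425, 0.3865) = 20.244°.
λ₂ = -29.780° + 20.244° = -9.54°.

63.01°, -9.54°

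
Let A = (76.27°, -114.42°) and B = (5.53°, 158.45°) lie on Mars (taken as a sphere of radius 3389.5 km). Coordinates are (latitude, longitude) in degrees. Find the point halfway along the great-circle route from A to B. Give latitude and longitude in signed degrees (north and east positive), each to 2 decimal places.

45.90°, 171.69°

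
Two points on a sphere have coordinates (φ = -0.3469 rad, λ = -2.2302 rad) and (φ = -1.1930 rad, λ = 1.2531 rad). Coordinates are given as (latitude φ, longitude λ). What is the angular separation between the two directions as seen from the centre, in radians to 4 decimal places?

In radians: φ₁ = -0.3469, φ₂ = -1.1930, Δλ = -160.422° = -2.7999 rad.
cos c = sin φ₁ sin φ₂ + cos φ₁ cos φ₂ cos Δλ = (-0.3400)(-0.9295) + (0.9404)(0.3689)(-0.9422) = -0.01084,
so c = arccos(-0.01084) = 1.58163 rad.
So the angular separation is 1.5816 rad.

1.5816 rad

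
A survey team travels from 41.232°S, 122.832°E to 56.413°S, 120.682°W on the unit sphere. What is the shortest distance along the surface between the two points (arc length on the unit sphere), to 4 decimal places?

1.1987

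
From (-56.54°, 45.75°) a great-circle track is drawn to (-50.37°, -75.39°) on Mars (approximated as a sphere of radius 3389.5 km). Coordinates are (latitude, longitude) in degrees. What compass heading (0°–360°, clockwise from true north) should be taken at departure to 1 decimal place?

With φ₁ = -0.9868, φ₂ = -0.8791, Δλ = -2.1143 rad, the forward-azimuth formula gives
θ = atan2( sin Δλ cos φ₂ , cos φ₁ sin φ₂ − sin φ₁ cos φ₂ cos Δλ ) = atan2(-0.5459, -0.6998) = -142.04°.
Adding 360° brings this into [0°, 360°): 218.0°.

218.0°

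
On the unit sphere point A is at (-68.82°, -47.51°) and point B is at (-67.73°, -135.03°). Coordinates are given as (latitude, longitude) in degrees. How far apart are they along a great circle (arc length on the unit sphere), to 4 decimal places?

With latitudes φ₁ = -68.820°, φ₂ = -67.730° and longitude difference Δλ = -87.520°:
Haversine: a = sin²(Δφ/2) + cos φ₁ cos φ₂ sin²(Δλ/2) = 0.0001 + (0.3613)(0.3790)(0.4784) = 0.06559.
Central angle c = 2·arcsin(√a) = 0.51798 rad.
On the unit sphere the arc length equals the central angle: 0.5180.

0.5180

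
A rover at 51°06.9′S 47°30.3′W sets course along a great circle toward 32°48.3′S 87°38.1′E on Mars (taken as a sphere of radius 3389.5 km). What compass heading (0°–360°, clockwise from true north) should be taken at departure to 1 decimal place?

143.6°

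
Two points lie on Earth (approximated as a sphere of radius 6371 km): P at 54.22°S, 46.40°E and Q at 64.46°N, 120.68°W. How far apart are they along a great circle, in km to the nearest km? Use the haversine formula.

18667 km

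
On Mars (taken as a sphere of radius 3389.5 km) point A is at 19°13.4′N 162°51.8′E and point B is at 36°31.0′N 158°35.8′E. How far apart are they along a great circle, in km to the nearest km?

1047 km

With latitudes φ₁ = 19.223°, φ₂ = 36.517° and longitude difference Δλ = -4.267°:
Haversine: a = sin²(Δφ/2) + cos φ₁ cos φ₂ sin²(Δλ/2) = 0.0226 + (0.9442)(0.8037)(0.0014) = 0.02365.
Central angle c = 2·arcsin(√a) = 0.30882 rad.
Distance = R·c = 3389.5 × 0.3088 ≈ 1047 km.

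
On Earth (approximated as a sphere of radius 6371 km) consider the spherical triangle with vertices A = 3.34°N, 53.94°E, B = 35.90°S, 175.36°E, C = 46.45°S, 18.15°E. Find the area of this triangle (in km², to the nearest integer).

53340974 km²

Side lengths (central angles): a = 1.6605, b = 1.0290, c = 2.0440 rad; semiperimeter s = 2.3667.
By l'Huilier's theorem, tan(E/4) = √[tan(s/2) tan((s−a)/2) tan((s−b)/2) tan((s−c)/2)], giving spherical excess E = 1.3142 rad.
Area = E·R² = 1.3142 × (6371)² ≈ 53340974 km².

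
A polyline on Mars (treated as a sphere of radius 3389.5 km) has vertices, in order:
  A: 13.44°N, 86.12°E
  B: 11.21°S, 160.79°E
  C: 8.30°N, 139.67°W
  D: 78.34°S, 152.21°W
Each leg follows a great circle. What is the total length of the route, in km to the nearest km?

13448 km

Leg A→B: central angle 1.3622 rad, distance 4617.3 km.
Leg B→C: central angle 1.0883 rad, distance 3688.8 km.
Leg C→D: central angle 1.5169 rad, distance 5141.6 km.
Total: 4617.3 + 3688.8 + 5141.6 ≈ 13448 km.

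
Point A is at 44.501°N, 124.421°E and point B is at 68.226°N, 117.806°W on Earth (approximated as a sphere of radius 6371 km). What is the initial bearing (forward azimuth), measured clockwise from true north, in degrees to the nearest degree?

23°

Δλ = 117.773° = 2.0555 rad.
y = sin Δλ · cos φ₂ = (0.8848)(0.3709) = 0.3282
x = cos φ₁ sin φ₂ − sin φ₁ cos φ₂ cos Δλ = (0.7132)(0.9287) − (0.7009)(0.3709)(-0.4660) = 0.7835
θ = atan2(y, x) = 22.73°, so the bearing is 23°.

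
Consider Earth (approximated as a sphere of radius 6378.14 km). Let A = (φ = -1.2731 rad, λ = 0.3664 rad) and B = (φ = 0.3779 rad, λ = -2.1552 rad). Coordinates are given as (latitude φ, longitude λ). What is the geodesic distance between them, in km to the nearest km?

With latitudes φ₁ = -72.943°, φ₂ = 21.652° and longitude difference Δλ = -144.477°:
cos c = sin φ₁ sin φ₂ + cos φ₁ cos φ₂ cos Δλ = (-0.9560)(0.3690) + (0.2933)(0.9294)(-0.8139) = -0.57462,
so c = arccos(-0.57462) = 2.18294 rad.
Distance = R·c = 6378.14 × 2.1829 ≈ 13923 km.

13923 km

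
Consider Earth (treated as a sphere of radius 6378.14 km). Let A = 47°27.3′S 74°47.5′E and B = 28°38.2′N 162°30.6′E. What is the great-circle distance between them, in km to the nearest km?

12160 km

In radians: φ₁ = -0.8282, φ₂ = 0.4998, Δλ = 87.718° = 1.5310 rad.
cos c = sin φ₁ sin φ₂ + cos φ₁ cos φ₂ cos Δλ = (-0.7367)(0.4793) + (0.6762)(0.8777)(0.0398) = -0.32946,
so c = arccos(-0.32946) = 1.90653 rad.
Distance = R·c = 6378.14 × 1.9065 ≈ 12160 km.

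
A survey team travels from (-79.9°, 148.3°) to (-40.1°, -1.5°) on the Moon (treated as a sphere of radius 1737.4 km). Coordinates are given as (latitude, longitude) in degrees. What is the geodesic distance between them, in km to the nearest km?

1783 km

In radians: φ₁ = -1.3945, φ₂ = -0.6999, Δλ = -149.800° = -2.6145 rad.
Haversine: a = sin²(Δφ/2) + cos φ₁ cos φ₂ sin²(Δλ/2) = 0.1159 + (0.1754)(0.7649)(0.9321) = 0.24090.
Central angle c = 2·arcsin(√a) = 1.02604 rad.
Distance = R·c = 1737.4 × 1.0260 ≈ 1783 km.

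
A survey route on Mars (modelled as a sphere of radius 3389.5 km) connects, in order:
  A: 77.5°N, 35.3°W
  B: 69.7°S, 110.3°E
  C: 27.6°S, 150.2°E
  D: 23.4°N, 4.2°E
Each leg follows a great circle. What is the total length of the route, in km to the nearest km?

21586 km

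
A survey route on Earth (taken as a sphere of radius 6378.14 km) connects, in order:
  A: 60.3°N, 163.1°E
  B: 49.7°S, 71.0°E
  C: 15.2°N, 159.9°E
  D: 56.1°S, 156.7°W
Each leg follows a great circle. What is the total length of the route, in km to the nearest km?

Leg A→B: central angle 2.3107 rad, distance 14738.0 km.
Leg B→C: central angle 1.7599 rad, distance 11224.9 km.
Leg C→D: central angle 1.3965 rad, distance 8906.9 km.
Total: 14738.0 + 11224.9 + 8906.9 ≈ 34870 km.

34870 km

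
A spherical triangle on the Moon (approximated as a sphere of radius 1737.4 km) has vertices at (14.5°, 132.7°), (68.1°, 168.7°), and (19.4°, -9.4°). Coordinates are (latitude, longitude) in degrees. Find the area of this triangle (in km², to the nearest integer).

Side lengths (central angles): a = 1.6142, b = 2.2619, c = 1.0187 rad; semiperimeter s = 2.4474.
By l'Huilier's theorem, tan(E/4) = √[tan(s/2) tan((s−a)/2) tan((s−b)/2) tan((s−c)/2)], giving spherical excess E = 1.2175 rad.
Area = E·R² = 1.2175 × (1737.4)² ≈ 3675098 km².

3675098 km²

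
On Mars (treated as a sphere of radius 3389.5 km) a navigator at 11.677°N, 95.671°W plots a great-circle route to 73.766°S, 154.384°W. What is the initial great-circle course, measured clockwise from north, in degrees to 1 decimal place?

Δλ = -58.713° = -1.0247 rad.
y = sin Δλ · cos φ₂ = (-0.8546)(0.2796) = -0.2389
x = cos φ₁ sin φ₂ − sin φ₁ cos φ₂ cos Δλ = (0.9793)(-0.9601) − (0.2024)(0.2796)(0.5193) = -0.9696
θ = atan2(y, x) = -166.16°; adding 360° gives 193.8°.

193.8°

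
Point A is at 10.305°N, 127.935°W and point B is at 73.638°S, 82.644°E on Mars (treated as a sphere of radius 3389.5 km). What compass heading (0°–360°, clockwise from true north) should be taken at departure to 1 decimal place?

With φ₁ = 0.1799, φ₂ = -1.2852, Δλ = -2.6079 rad, the forward-azimuth formula gives
θ = atan2( sin Δλ cos φ₂ , cos φ₁ sin φ₂ − sin φ₁ cos φ₂ cos Δλ ) = atan2(-0.1433, -0.9006) = -170.96°.
Adding 360° brings this into [0°, 360°): 189.0°.

189.0°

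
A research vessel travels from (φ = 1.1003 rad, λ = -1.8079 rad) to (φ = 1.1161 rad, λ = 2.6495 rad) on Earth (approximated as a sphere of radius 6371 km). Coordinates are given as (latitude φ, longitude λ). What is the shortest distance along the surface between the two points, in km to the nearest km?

4599 km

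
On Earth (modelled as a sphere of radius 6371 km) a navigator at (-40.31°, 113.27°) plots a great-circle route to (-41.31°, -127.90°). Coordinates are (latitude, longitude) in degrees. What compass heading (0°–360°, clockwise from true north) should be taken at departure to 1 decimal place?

Δλ = 118.830° = 2.0740 rad.
y = sin Δλ · cos φ₂ = (0.8761)(0.7511) = 0.6580
x = cos φ₁ sin φ₂ − sin φ₁ cos φ₂ cos Δλ = (0.7626)(-0.6601) − (-0.6469)(0.7511)(-0.4822) = -0.7377
θ = atan2(y, x) = 138.27°, so the bearing is 138.3°.

138.3°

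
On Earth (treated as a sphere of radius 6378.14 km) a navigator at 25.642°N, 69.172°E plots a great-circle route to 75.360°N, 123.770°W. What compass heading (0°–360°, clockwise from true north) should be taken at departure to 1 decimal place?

With φ₁ = 0.4475, φ₂ = 1.3153, Δλ = 2.9157 rad, the forward-azimuth formula gives
θ = atan2( sin Δλ cos φ₂ , cos φ₁ sin φ₂ − sin φ₁ cos φ₂ cos Δλ ) = atan2(0.0566, 0.9788) = 3.31°.
So the initial bearing is 3.3°.

3.3°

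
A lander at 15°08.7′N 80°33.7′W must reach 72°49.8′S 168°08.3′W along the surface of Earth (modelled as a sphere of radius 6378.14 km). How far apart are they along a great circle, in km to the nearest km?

11549 km

Let φ₁ = 0.2643 rad, φ₂ = -1.2711 rad, and Δλ = -1.5285 rad.
cos c = sin φ₁ sin φ₂ + cos φ₁ cos φ₂ cos Δλ = (0.2613)(-0.9554) + (0.9653)(0.2952)(0.0423) = -0.23757,
so c = arccos(-0.23757) = 1.81066 rad.
Distance = R·c = 6378.14 × 1.8107 ≈ 11549 km.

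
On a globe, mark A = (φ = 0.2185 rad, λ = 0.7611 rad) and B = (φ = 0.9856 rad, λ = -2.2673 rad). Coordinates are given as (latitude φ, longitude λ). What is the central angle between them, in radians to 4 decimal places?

With latitudes φ₁ = 12.519°, φ₂ = 56.471° and longitude difference Δλ = -173.515°:
Haversine: a = sin²(Δφ/2) + cos φ₁ cos φ₂ sin²(Δλ/2) = 0.1400 + (0.9762)(0.5524)(0.9968) = 0.67754.
Central angle c = 2·arcsin(√a) = 1.93380 rad.
So the angular separation is 1.9338 rad.

1.9338 rad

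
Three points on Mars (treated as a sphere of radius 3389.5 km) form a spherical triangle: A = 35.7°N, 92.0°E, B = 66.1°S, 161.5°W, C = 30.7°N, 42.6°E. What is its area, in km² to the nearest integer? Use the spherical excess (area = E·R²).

Side lengths (central angles): a = 2.4731, b = 0.7192, c = 2.2484 rad; semiperimeter s = 2.7204.
By l'Huilier's theorem, tan(E/4) = √[tan(s/2) tan((s−a)/2) tan((s−b)/2) tan((s−c)/2)], giving spherical excess E = 1.7471 rad.
Area = E·R² = 1.7471 × (3389.5)² ≈ 20071684 km².

20071684 km²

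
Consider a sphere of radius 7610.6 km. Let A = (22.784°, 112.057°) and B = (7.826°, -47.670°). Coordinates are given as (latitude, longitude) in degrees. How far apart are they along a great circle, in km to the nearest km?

With latitudes φ₁ = 22.784°, φ₂ = 7.826° and longitude difference Δλ = -159.727°:
Haversine: a = sin²(Δφ/2) + cos φ₁ cos φ₂ sin²(Δλ/2) = 0.0169 + (0.9220)(0.9907)(0.9690) = 0.90204.
Central angle c = 2·arcsin(√a) = 2.50491 rad.
Distance = R·c = 7610.6 × 2.5049 ≈ 19064 km.

19064 km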